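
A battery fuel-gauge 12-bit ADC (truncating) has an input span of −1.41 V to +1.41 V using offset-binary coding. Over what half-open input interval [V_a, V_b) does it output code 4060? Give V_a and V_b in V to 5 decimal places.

LSB = 2.82/2^12 = 0.688 mV.
V_a = V_low + 4060·LSB = 1.38521 V; V_b = V_low + 4061·LSB = 1.3859 V.

[1.38521 V, 1.38590 V)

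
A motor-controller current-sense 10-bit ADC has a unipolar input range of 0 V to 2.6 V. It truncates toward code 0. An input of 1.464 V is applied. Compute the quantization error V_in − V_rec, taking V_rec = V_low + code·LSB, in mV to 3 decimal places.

1.500 mV

Step size: 2.6 V ÷ 2^10 = 2.539 mV.
(1.464 − 0)/0.00253906 = 576.5908; ⌊·⌋ gives code 576.
Reconstructed: 1.4625 V.
Difference: 0.0015 V → 1.500 mV.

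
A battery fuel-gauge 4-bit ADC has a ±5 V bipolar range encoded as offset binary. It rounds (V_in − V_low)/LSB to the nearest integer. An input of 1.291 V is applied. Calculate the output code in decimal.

code 10

LSB = 10 V / 16 = 0.6250 V.
(V_in − V_low)/LSB = (1.291 − (−5)) / 0.625 = 10.066.
round(10.066) = 10.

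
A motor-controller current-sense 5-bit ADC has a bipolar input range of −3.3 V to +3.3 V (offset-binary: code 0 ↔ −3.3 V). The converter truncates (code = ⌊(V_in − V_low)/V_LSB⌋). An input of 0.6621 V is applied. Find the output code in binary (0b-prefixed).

code 0b10011 (decimal 19)

With 32 levels over 6.6 V, one step is 206.250 mV.
(0.6621 − (−3.3)) / 0.20625 = 19.210 LSBs.
So the output code is 19.
In binary (0b-prefixed): 0b10011.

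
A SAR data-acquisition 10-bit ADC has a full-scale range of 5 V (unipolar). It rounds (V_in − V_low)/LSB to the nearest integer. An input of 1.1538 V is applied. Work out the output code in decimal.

code 236

LSB = 5 V / 1024 = 4.883 mV.
Input sits at 236.298 steps above V_low.
round(236.298) = 236.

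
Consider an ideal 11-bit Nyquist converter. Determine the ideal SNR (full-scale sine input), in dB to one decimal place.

68.0 dB

SNR ≈ 6.02·N + 1.76 dB = 6.02·11 + 1.76 = 67.98 dB.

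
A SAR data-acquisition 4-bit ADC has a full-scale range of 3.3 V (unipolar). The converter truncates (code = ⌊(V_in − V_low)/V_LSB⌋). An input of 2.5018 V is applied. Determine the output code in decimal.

Full-scale span = 3.3 V; LSB = 3.3/2^4 = 206.250 mV.
Input sits at 12.130 steps above V_low.
So the output code is 12.

code 12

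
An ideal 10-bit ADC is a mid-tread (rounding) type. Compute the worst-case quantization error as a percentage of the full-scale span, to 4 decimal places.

0.0488 %

Rounding → worst-case error = ½ LSB = V_FS/2^11, so 100/2048 = 0.0488281 % of full scale.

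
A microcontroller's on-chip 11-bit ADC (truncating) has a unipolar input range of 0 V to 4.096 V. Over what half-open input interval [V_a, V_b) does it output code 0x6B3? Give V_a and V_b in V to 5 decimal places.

LSB = 4.096/2^11 = 2.000 mV.
Code 0x6B3 = 1715 decimal.
V_a = V_low + 1715·LSB = 3.43 V; V_b = V_low + 1716·LSB = 3.432 V.

[3.43000 V, 3.43200 V)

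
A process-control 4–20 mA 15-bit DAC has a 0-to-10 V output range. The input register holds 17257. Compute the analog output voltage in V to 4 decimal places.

5.2664 V

LSB = 10 V / 2^15 = 305.18 µV.
V_out = 0 + 17257 × 0.000305176 V = 5.26642 V.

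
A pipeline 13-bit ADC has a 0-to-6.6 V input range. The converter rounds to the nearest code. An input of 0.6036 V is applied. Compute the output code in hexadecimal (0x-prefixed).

Full-scale span = 6.6 V; LSB = 6.6/2^13 = 0.806 mV.
Input sits at 749.196 steps above V_low.
So the output code is 749.
In hexadecimal (0x-prefixed): 0x2ED.

code 0x2ED (decimal 749)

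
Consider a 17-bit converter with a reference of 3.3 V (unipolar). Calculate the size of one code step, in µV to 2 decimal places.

25.18 µV

Full-scale span = 3.3 V.
LSB = 3.3 / 2^17 = 3.3 / 131072 = 2.5177e-05 V = 25.18 µV.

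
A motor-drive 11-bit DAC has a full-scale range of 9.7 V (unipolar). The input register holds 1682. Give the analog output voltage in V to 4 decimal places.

LSB = 9.7 V / 2^11 = 4.736 mV.
V_out = 0 + 1682 × 0.00473633 V = 7.9665 V.

7.9665 V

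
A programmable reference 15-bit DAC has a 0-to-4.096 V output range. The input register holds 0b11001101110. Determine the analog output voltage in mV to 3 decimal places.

205.750 mV

LSB = 4.096 V / 2^15 = 125.00 µV.
Code 0b11001101110 = 1646 decimal.
V_out = 0 + 1646 × 0.000125 V = 0.20575 V.
= 205.750 mV.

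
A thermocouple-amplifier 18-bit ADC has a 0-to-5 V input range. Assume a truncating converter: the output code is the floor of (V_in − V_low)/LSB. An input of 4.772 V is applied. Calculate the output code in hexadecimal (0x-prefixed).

LSB = 5 V / 262144 = 19.07 µV.
(V_in − V_low)/LSB = (4.772 − 0) / 1.90735e-05 = 250190.234.
⌊·⌋(250190.234) = 250190.
In hexadecimal (0x-prefixed): 0x3D14E.

code 0x3D14E (decimal 250190)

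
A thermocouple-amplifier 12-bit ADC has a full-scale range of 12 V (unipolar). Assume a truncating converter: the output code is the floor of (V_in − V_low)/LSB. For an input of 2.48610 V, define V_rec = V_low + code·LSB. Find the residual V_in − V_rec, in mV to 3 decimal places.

One LSB is 12 V / 4096 = 2.930 mV.
(V_in − V_low)/LSB = (2.48610 − 0)/0.00292969 = 848.5888 → code 848 (floor).
V_rec = 0 + 848·0.00292969 = 2.484375 V.
Difference: 0.001725 V → 1.725 mV.

1.725 mV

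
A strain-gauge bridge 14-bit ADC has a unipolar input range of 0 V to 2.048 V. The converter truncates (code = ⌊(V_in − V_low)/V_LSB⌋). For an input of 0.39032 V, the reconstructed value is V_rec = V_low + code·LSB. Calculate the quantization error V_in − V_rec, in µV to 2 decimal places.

LSB = 2.048/2^14 = 125.00 µV.
(0.39032 − 0)/0.000125 = 3122.5600; ⌊·⌋ gives code 3122.
Code 3122 maps back to 0 + 3122×0.000125 V = 0.39025 V.
Error = 0.39032 − 0.39025 = 7e-05 V = 70.00 µV.

70.00 µV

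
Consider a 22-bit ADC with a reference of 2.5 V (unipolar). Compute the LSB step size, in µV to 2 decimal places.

0.60 µV

Full-scale span = 2.5 V.
LSB = 2.5 / 2^22 = 2.5 / 4194304 = 5.96046e-07 V = 0.60 µV.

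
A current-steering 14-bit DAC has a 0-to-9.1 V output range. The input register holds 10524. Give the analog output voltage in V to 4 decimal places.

5.8452 V

LSB = 9.1 V / 2^14 = 0.555 mV.
V_out = 0 + 10524 × 0.00055542 V = 5.84524 V.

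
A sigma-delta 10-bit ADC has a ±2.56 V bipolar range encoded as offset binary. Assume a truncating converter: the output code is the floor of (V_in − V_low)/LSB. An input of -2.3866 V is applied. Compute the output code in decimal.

code 34

Full-scale span = 5.12 V; LSB = 5.12/2^10 = 5.000 mV.
(-2.3866 − (−2.56)) / 0.005 = 34.680 LSBs.
Floor → code 34.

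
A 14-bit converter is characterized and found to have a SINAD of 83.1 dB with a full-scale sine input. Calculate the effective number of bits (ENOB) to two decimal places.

ENOB = (SINAD − 1.76) / 6.02 = (83.1 − 1.76)/6.02 = 13.512.

13.51 bits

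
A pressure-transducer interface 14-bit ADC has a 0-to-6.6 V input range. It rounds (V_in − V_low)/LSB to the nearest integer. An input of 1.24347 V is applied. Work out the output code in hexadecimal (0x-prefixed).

LSB = 6.6 V / 16384 = 402.83 µV.
(V_in − V_low)/LSB = (1.24347 − 0) / 0.000402832 = 3086.820.
round(3086.820) = 3087.
In hexadecimal (0x-prefixed): 0xC0F.

code 0xC0F (decimal 3087)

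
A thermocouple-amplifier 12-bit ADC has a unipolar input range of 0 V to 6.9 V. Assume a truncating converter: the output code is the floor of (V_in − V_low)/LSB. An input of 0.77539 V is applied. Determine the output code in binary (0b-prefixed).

With 4096 levels over 6.9 V, one step is 1.685 mV.
Input sits at 460.289 steps above V_low.
Floor → code 460.
In binary (0b-prefixed): 0b111001100.

code 0b111001100 (decimal 460)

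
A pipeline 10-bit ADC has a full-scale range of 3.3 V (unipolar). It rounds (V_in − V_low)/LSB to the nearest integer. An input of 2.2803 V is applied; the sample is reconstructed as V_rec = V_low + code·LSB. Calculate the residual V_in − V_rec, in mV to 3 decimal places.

LSB = 3.3/2^10 = 3.223 mV.
(V_in − V_low)/LSB = (2.2803 − 0)/0.00322266 = 707.5840 → code 708 (round).
Code 708 maps back to 0 + 708×0.00322266 V = 2.2816406 V.
Difference: -0.00134063 V → -1.341 mV.

-1.341 mV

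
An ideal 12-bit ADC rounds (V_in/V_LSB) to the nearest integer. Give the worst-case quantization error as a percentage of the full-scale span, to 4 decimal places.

0.0122 %

Rounding → worst-case error = ½ LSB = V_FS/2^13, so 100/8192 = 0.012207 % of full scale.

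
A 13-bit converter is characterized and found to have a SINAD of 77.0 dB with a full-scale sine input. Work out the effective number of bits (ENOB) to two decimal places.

12.50 bits

ENOB = (SINAD − 1.76) / 6.02 = (77.0 − 1.76)/6.02 = 12.498.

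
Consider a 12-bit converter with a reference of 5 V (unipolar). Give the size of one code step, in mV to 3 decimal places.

1.221 mV

Full-scale span = 5 V.
LSB = 5 / 2^12 = 5 / 4096 = 0.0012207 V = 1.221 mV.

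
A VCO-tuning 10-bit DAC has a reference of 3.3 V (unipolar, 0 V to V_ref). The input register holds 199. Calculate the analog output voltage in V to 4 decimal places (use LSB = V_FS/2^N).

0.6413 V

LSB = 3.3 V / 2^10 = 3.223 mV.
V_out = 0 + 199 × 0.00322266 V = 0.641309 V.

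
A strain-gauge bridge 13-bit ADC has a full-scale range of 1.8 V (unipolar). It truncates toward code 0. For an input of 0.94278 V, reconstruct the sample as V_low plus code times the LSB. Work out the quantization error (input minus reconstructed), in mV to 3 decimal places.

Step size: 1.8 V ÷ 2^13 = 219.73 µV.
(0.94278 − 0)/0.000219727 = 4290.6965; ⌊·⌋ gives code 4290.
V_rec = 0 + 4290·0.000219727 = 0.94262695 V.
V_in − V_rec = 0.000153047 V = 0.153 mV.

0.153 mV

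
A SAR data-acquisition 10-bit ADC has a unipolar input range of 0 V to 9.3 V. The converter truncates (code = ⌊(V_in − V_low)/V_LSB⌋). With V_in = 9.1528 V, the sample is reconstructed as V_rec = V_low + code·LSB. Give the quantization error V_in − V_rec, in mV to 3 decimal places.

7.195 mV

LSB = 9.3/2^10 = 9.082 mV.
Scaled input = 1007.7922 LSBs, so code = 1007.
V_rec = 0 + 1007·0.00908203 = 9.1456055 V.
Difference: 0.00719453 V → 7.195 mV.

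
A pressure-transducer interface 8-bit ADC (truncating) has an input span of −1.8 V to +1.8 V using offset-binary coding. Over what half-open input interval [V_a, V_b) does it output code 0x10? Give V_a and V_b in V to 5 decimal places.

[-1.57500 V, -1.56094 V)

LSB = 3.6/2^8 = 14.062 mV.
Code 0x10 = 16 decimal.
V_a = V_low + 16·LSB = -1.575 V; V_b = V_low + 17·LSB = -1.56094 V.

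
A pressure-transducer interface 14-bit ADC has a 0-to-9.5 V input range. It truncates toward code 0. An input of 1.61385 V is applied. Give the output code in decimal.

code 2783

LSB = 9.5 V / 16384 = 0.580 mV.
(1.61385 − 0) / 0.000579834 = 2783.297 LSBs.
So the output code is 2783.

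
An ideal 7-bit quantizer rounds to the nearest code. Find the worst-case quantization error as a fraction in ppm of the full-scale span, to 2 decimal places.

Rounding → worst-case error = ½ LSB = V_FS/2^8, so 1e+06/256 = 3906.25 ppm of full scale.

3906.25 ppm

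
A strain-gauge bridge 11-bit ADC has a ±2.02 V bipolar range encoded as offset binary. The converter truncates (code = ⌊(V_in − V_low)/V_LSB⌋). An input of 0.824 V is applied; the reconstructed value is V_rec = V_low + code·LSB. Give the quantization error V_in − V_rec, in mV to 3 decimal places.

Step size: 4.04 V ÷ 2^11 = 1.973 mV.
(0.824 − (−2.02))/0.00197266 = 1441.7109; ⌊·⌋ gives code 1441.
V_rec = (−2.02) + 1441·0.00197266 = 0.82259766 V.
V_in − V_rec = 0.00140234 V = 1.402 mV.

1.402 mV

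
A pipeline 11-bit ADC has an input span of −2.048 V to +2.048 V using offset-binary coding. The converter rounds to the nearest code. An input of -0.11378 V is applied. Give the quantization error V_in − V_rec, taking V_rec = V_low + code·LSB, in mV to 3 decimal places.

LSB = 4.096/2^11 = 2.000 mV.
Scaled input = 967.1100 LSBs, so code = 967.
V_rec = (−2.048) + 967·0.002 = -0.114 V.
Difference: 0.00022 V → 0.220 mV.

0.220 mV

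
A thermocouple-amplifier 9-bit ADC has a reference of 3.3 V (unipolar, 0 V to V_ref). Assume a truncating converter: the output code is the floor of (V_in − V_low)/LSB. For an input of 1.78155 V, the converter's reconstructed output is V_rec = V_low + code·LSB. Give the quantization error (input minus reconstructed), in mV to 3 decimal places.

2.644 mV

One LSB is 3.3 V / 512 = 6.445 mV.
Scaled input = 276.4102 LSBs, so code = 276.
Code 276 maps back to 0 + 276×0.00644531 V = 1.7789062 V.
Error = 1.78155 − 1.7789062 = 0.00264375 V = 2.644 mV.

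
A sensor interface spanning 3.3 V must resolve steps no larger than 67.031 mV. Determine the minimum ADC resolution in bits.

6 bits

Number of steps required ≥ 3.3 V / 67.031 mV = 49.23.
Need 2^N ≥ 49.23; 2^5 = 32, 2^6 = 64.
Minimum N = 6.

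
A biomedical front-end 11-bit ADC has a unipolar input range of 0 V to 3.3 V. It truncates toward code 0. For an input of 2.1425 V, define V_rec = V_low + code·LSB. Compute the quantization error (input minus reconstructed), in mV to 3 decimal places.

1.045 mV

One LSB is 3.3 V / 2048 = 1.611 mV.
(V_in − V_low)/LSB = (2.1425 − 0)/0.00161133 = 1329.6485 → code 1329 (floor).
V_rec = 0 + 1329·0.00161133 = 2.1414551 V.
Difference: 0.00104492 V → 1.045 mV.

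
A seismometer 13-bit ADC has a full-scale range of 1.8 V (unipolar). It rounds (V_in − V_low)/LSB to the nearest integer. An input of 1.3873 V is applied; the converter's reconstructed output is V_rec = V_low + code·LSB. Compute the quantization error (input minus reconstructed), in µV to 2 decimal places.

LSB = 1.8/2^13 = 219.73 µV.
Scaled input = 6313.7564 LSBs, so code = 6314.
Code 6314 maps back to 0 + 6314×0.000219727 V = 1.3873535 V.
Error = 1.3873 − 1.3873535 = -5.35156e-05 V = -53.52 µV.

-53.52 µV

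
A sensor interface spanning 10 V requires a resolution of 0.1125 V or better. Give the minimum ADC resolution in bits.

Number of steps required ≥ 10 V / 0.1125 V = 88.89.
Need 2^N ≥ 88.89; 2^6 = 64, 2^7 = 128.
Minimum N = 7.

7 bits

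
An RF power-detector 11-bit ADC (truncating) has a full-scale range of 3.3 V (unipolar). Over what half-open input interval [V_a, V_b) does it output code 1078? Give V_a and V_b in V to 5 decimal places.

[1.73701 V, 1.73862 V)

LSB = 3.3/2^11 = 1.611 mV.
V_a = V_low + 1078·LSB = 1.73701 V; V_b = V_low + 1079·LSB = 1.73862 V.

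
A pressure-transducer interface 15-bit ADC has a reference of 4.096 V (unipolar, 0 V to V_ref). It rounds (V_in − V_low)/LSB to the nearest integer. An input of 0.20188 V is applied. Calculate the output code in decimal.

code 1615

Full-scale span = 4.096 V; LSB = 4.096/2^15 = 125.00 µV.
(V_in − V_low)/LSB = (0.20188 − 0) / 0.000125 = 1615.040.
round(1615.040) = 1615.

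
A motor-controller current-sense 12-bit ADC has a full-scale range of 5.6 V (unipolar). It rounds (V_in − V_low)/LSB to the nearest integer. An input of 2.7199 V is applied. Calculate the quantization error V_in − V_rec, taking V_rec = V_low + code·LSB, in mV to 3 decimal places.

Step size: 5.6 V ÷ 2^12 = 1.367 mV.
Scaled input = 1989.4126 LSBs, so code = 1989.
Reconstructed: 2.7193359 V.
Error = 2.7199 − 2.7193359 = 0.000564063 V = 0.564 mV.

0.564 mV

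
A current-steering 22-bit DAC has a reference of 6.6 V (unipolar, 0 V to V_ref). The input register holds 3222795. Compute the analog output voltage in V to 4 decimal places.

LSB = 6.6 V / 2^22 = 1.57 µV.
V_out = 0 + 3222795 × 1.57356e-06 V = 5.07127 V.

5.0713 V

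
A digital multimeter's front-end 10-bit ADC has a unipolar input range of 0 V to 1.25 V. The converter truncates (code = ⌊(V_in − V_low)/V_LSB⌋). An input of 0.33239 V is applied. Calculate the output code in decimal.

LSB = 1.25 V / 1024 = 1.221 mV.
Input sits at 272.294 steps above V_low.
⌊·⌋(272.294) = 272.

code 272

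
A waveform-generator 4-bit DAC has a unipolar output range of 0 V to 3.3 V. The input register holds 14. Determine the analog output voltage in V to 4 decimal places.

LSB = 3.3 V / 2^4 = 206.250 mV.
V_out = 0 + 14 × 0.20625 V = 2.8875 V.

2.8875 V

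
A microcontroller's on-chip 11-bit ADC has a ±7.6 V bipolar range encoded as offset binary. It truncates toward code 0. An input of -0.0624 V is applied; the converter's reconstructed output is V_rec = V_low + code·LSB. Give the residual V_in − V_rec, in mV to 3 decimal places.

4.397 mV

One LSB is 15.2 V / 2048 = 7.422 mV.
(V_in − V_low)/LSB = (-0.0624 − (−7.6))/0.00742187 = 1015.5924 → code 1015 (floor).
Reconstructed: -0.066796875 V.
Error = -0.0624 − (−0.066796875) = 0.00439687 V = 4.397 mV.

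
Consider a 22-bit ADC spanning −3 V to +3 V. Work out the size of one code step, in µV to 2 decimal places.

Full-scale span = 6 V.
LSB = 6 / 2^22 = 6 / 4194304 = 1.43051e-06 V = 1.43 µV.

1.43 µV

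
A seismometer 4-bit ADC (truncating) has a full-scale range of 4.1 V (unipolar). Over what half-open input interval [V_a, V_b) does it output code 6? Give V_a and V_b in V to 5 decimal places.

LSB = 4.1/2^4 = 256.250 mV.
V_a = V_low + 6·LSB = 1.5375 V; V_b = V_low + 7·LSB = 1.79375 V.

[1.53750 V, 1.79375 V)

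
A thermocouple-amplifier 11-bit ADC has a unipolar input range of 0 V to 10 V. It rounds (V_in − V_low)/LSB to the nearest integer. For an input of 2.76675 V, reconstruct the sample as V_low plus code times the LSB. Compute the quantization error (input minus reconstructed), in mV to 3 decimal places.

Step size: 10 V ÷ 2^11 = 4.883 mV.
Scaled input = 566.6304 LSBs, so code = 567.
V_rec = 0 + 567·0.00488281 = 2.7685547 V.
V_in − V_rec = -0.00180469 V = -1.805 mV.

-1.805 mV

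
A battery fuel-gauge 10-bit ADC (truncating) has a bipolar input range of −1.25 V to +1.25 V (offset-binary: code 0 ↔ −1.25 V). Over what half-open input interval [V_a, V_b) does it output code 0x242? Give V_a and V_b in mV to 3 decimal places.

[161.133 mV, 163.574 mV)

LSB = 2.5/2^10 = 2.441 mV.
Code 0x242 = 578 decimal.
V_a = V_low + 578·LSB = 0.161133 V; V_b = V_low + 579·LSB = 0.163574 V.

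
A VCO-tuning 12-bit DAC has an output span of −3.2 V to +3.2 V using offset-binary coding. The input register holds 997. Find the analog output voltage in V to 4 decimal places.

-1.6422 V

LSB = 6.4 V / 2^12 = 1.562 mV.
V_out = (−3.2) + 997 × 0.0015625 V = -1.64219 V.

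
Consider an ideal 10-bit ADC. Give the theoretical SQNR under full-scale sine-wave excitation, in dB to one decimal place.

62.0 dB

SNR ≈ 6.02·N + 1.76 dB = 6.02·10 + 1.76 = 61.96 dB.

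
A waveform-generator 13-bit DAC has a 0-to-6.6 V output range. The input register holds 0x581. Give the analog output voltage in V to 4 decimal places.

1.1352 V

LSB = 6.6 V / 2^13 = 0.806 mV.
Code 0x581 = 1409 decimal.
V_out = 0 + 1409 × 0.000805664 V = 1.13518 V.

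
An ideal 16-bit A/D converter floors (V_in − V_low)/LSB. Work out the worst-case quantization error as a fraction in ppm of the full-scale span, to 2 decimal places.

15.26 ppm

Truncating → worst-case error = 1 LSB = V_FS/2^16, so 1e+06/65536 = 15.2588 ppm of full scale.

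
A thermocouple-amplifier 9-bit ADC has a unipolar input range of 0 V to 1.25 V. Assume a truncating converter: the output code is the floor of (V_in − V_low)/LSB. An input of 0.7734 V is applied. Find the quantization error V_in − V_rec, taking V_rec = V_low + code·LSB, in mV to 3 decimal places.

1.916 mV

One LSB is 1.25 V / 512 = 2.441 mV.
(0.7734 − 0)/0.00244141 = 316.7846; ⌊·⌋ gives code 316.
V_rec = 0 + 316·0.00244141 = 0.77148438 V.
Difference: 0.00191563 V → 1.916 mV.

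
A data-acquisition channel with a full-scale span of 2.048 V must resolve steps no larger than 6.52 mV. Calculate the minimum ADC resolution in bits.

9 bits

Number of steps required ≥ 2.048 V / 6.52 mV = 314.11.
Need 2^N ≥ 314.11; 2^8 = 256, 2^9 = 512.
Minimum N = 9.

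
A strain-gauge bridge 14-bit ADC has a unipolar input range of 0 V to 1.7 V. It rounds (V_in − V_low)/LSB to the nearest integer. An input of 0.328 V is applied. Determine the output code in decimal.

code 3161

With 16384 levels over 1.7 V, one step is 103.76 µV.
Input sits at 3161.148 steps above V_low.
Round → code 3161.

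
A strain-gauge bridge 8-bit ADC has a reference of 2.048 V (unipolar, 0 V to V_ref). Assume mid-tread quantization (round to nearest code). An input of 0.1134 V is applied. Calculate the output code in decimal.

code 14

LSB = 2.048 V / 256 = 8.000 mV.
Input sits at 14.175 steps above V_low.
So the output code is 14.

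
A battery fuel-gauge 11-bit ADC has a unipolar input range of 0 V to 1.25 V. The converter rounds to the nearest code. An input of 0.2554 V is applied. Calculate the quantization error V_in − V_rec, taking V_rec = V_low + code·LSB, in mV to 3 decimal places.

LSB = 1.25/2^11 = 0.610 mV.
(V_in − V_low)/LSB = (0.2554 − 0)/0.000610352 = 418.4474 → code 418 (round).
Code 418 maps back to 0 + 418×0.000610352 V = 0.25512695 V.
Error = 0.2554 − 0.25512695 = 0.000273047 V = 0.273 mV.

0.273 mV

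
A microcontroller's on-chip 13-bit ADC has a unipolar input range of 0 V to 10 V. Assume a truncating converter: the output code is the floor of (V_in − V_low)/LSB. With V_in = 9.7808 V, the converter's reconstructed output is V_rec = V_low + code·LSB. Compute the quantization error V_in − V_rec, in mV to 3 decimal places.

0.527 mV

One LSB is 10 V / 8192 = 1.221 mV.
(9.7808 − 0)/0.0012207 = 8012.4314; ⌊·⌋ gives code 8012.
Code 8012 maps back to 0 + 8012×0.0012207 V = 9.7802734 V.
Difference: 0.000526563 V → 0.527 mV.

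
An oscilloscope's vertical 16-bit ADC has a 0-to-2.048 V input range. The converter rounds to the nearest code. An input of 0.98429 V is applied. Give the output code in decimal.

LSB = 2.048 V / 65536 = 31.25 µV.
(0.98429 − 0) / 3.125e-05 = 31497.280 LSBs.
round(31497.280) = 31497.

code 31497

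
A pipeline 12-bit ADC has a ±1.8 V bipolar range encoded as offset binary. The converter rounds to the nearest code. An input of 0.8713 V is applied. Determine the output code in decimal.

LSB = 3.6 V / 4096 = 0.879 mV.
(0.8713 − (−1.8)) / 0.000878906 = 3039.346 LSBs.
So the output code is 3039.

code 3039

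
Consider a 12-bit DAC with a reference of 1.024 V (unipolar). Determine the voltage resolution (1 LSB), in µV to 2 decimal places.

Full-scale span = 1.024 V.
LSB = 1.024 / 2^12 = 1.024 / 4096 = 0.00025 V = 250.00 µV.

250.00 µV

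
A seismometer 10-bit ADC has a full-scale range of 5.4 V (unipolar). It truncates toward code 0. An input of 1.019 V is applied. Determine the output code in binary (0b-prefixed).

code 0b11000001 (decimal 193)

With 1024 levels over 5.4 V, one step is 5.273 mV.
Input sits at 193.233 steps above V_low.
⌊·⌋(193.233) = 193.
In binary (0b-prefixed): 0b11000001.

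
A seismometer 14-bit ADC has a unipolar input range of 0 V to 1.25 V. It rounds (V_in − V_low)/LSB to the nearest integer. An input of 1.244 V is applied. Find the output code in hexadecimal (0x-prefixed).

code 0x3FB1 (decimal 16305)

With 16384 levels over 1.25 V, one step is 76.29 µV.
(1.244 − 0) / 7.62939e-05 = 16305.357 LSBs.
Round → code 16305.
In hexadecimal (0x-prefixed): 0x3FB1.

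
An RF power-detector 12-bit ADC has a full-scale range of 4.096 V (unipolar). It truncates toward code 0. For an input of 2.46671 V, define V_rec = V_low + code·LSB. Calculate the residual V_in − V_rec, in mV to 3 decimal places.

0.710 mV

Step size: 4.096 V ÷ 2^12 = 1.000 mV.
Scaled input = 2466.7100 LSBs, so code = 2466.
V_rec = 0 + 2466·0.001 = 2.466 V.
V_in − V_rec = 0.00071 V = 0.710 mV.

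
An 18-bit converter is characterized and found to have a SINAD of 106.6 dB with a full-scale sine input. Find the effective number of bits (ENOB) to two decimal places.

17.42 bits

ENOB = (SINAD − 1.76) / 6.02 = (106.6 − 1.76)/6.02 = 17.415.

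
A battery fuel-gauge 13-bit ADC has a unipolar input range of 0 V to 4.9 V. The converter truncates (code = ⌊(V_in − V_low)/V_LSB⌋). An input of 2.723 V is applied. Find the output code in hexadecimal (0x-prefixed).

code 0x11C8 (decimal 4552)

With 8192 levels over 4.9 V, one step is 0.598 mV.
(2.723 − 0) / 0.000598145 = 4552.411 LSBs.
⌊·⌋(4552.411) = 4552.
In hexadecimal (0x-prefixed): 0x11C8.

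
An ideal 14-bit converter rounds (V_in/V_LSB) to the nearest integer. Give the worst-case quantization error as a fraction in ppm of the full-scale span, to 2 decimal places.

Rounding → worst-case error = ½ LSB = V_FS/2^15, so 1e+06/32768 = 30.5176 ppm of full scale.

30.52 ppm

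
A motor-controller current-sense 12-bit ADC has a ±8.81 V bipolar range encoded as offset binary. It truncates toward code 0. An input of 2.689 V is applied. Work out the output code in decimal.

With 4096 levels over 17.62 V, one step is 4.302 mV.
(2.689 − (−8.81)) / 0.00430176 = 2673.093 LSBs.
Floor → code 2673.

code 2673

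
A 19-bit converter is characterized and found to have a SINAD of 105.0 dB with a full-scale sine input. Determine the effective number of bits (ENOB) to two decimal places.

ENOB = (SINAD − 1.76) / 6.02 = (105.0 − 1.76)/6.02 = 17.150.

17.15 bits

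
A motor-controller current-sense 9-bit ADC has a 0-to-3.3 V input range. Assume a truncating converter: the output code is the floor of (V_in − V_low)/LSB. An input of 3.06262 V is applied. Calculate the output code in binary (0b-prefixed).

Full-scale span = 3.3 V; LSB = 3.3/2^9 = 6.445 mV.
Input sits at 475.170 steps above V_low.
⌊·⌋(475.170) = 475.
In binary (0b-prefixed): 0b111011011.

code 0b111011011 (decimal 475)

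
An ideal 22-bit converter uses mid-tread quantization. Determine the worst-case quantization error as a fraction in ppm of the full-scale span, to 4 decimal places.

0.1192 ppm

Rounding → worst-case error = ½ LSB = V_FS/2^23, so 1e+06/8388608 = 0.119209 ppm of full scale.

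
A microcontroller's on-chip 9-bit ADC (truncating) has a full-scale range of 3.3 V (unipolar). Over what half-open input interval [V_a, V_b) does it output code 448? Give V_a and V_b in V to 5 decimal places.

LSB = 3.3/2^9 = 6.445 mV.
V_a = V_low + 448·LSB = 2.8875 V; V_b = V_low + 449·LSB = 2.89395 V.

[2.88750 V, 2.89395 V)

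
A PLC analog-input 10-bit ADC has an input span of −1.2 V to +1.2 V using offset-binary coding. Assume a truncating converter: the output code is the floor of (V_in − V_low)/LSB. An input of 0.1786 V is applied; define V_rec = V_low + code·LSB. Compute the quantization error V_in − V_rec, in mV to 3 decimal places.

0.475 mV

LSB = 2.4/2^10 = 2.344 mV.
(V_in − V_low)/LSB = (0.1786 − (−1.2))/0.00234375 = 588.2027 → code 588 (floor).
V_rec = (−1.2) + 588·0.00234375 = 0.178125 V.
Error = 0.1786 − 0.178125 = 0.000475 V = 0.475 mV.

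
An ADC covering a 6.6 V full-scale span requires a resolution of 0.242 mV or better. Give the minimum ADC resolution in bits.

Number of steps required ≥ 6.6 V / 0.242 mV = 27272.73.
Need 2^N ≥ 27272.73; 2^14 = 16384, 2^15 = 32768.
Minimum N = 15.

15 bits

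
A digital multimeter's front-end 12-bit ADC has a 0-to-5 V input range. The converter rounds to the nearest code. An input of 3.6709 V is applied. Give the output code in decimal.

With 4096 levels over 5 V, one step is 1.221 mV.
(V_in − V_low)/LSB = (3.6709 − 0) / 0.0012207 = 3007.201.
Round → code 3007.

code 3007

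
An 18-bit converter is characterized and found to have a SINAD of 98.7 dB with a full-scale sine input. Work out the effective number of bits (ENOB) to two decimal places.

16.10 bits

ENOB = (SINAD − 1.76) / 6.02 = (98.7 − 1.76)/6.02 = 16.103.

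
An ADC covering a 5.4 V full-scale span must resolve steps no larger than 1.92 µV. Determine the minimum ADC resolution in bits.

Number of steps required ≥ 5.4 V / 1.92 µV = 2812500.00.
Need 2^N ≥ 2812500.00; 2^21 = 2097152, 2^22 = 4194304.
Minimum N = 22.

22 bits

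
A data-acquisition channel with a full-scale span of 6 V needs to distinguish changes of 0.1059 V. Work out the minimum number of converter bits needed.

6 bits

Number of steps required ≥ 6 V / 0.1059 V = 56.66.
Need 2^N ≥ 56.66; 2^5 = 32, 2^6 = 64.
Minimum N = 6.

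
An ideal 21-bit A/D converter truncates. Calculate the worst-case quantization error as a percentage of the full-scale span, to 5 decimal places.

Truncating → worst-case error = 1 LSB = V_FS/2^21, so 100/2097152 = 4.76837e-05 % of full scale.

0.00005 %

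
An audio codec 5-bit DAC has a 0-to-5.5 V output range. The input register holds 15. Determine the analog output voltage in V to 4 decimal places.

2.5781 V

LSB = 5.5 V / 2^5 = 171.875 mV.
V_out = 0 + 15 × 0.171875 V = 2.57812 V.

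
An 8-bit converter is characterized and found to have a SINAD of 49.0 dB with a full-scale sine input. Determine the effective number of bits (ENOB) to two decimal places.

ENOB = (SINAD − 1.76) / 6.02 = (49.0 − 1.76)/6.02 = 7.847.

7.85 bits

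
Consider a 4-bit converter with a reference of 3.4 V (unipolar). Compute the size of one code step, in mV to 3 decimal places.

212.500 mV

Full-scale span = 3.4 V.
LSB = 3.4 / 2^4 = 3.4 / 16 = 0.2125 V = 212.500 mV.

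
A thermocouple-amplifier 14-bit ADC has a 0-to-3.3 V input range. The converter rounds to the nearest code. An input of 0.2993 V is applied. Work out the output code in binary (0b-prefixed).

code 0b10111001110 (decimal 1486)

Full-scale span = 3.3 V; LSB = 3.3/2^14 = 201.42 µV.
(V_in − V_low)/LSB = (0.2993 − 0) / 0.000201416 = 1485.979.
round(1485.979) = 1486.
In binary (0b-prefixed): 0b10111001110.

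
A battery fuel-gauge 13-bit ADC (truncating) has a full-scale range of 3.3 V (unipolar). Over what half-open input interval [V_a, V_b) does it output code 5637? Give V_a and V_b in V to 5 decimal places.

LSB = 3.3/2^13 = 402.83 µV.
V_a = V_low + 5637·LSB = 2.27076 V; V_b = V_low + 5638·LSB = 2.27117 V.

[2.27076 V, 2.27117 V)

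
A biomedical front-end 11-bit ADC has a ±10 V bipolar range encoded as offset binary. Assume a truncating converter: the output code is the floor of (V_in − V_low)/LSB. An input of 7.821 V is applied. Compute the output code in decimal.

With 2048 levels over 20 V, one step is 9.766 mV.
(V_in − V_low)/LSB = (7.821 − (−10)) / 0.00976562 = 1824.870.
Floor → code 1824.

code 1824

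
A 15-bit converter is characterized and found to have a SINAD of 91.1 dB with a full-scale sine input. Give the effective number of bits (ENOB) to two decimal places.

14.84 bits

ENOB = (SINAD − 1.76) / 6.02 = (91.1 − 1.76)/6.02 = 14.841.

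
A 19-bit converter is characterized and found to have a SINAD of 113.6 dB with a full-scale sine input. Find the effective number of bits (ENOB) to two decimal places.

ENOB = (SINAD − 1.76) / 6.02 = (113.6 − 1.76)/6.02 = 18.578.

18.58 bits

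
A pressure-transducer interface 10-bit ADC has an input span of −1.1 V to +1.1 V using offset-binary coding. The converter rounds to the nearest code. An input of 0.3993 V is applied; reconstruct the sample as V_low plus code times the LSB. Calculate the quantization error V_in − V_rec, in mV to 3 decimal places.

-0.309 mV

Step size: 2.2 V ÷ 2^10 = 2.148 mV.
(0.3993 − (−1.1))/0.00214844 = 697.8560; round gives code 698.
Code 698 maps back to (−1.1) + 698×0.00214844 V = 0.39960937 V.
Difference: -0.000309375 V → -0.309 mV.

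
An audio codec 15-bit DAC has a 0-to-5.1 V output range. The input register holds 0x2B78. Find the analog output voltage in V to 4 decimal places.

LSB = 5.1 V / 2^15 = 155.64 µV.
Code 0x2B78 = 11128 decimal.
V_out = 0 + 11128 × 0.00015564 V = 1.73196 V.

1.7320 V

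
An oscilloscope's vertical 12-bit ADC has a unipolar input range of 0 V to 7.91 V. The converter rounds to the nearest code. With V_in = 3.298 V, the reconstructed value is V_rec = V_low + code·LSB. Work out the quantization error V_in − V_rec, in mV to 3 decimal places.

-0.408 mV

One LSB is 7.91 V / 4096 = 1.931 mV.
(V_in − V_low)/LSB = (3.298 − 0)/0.00193115 = 1707.7886 → code 1708 (round).
Code 1708 maps back to 0 + 1708×0.00193115 V = 3.2984082 V.
Difference: -0.000408203 V → -0.408 mV.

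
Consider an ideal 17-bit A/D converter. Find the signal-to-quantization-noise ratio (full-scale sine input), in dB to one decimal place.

104.1 dB

SNR ≈ 6.02·N + 1.76 dB = 6.02·17 + 1.76 = 104.10 dB.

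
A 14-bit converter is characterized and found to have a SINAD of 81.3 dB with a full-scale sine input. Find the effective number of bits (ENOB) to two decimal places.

ENOB = (SINAD − 1.76) / 6.02 = (81.3 − 1.76)/6.02 = 13.213.

13.21 bits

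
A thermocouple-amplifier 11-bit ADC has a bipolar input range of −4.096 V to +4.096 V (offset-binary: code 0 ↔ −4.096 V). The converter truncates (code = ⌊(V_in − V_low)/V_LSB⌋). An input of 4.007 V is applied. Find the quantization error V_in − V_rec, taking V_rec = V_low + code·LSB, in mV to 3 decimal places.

Step size: 8.192 V ÷ 2^11 = 4.000 mV.
(V_in − V_low)/LSB = (4.007 − (−4.096))/0.004 = 2025.7500 → code 2025 (floor).
Reconstructed: 4.004 V.
Error = 4.007 − 4.004 = 0.003 V = 3.000 mV.

3.000 mV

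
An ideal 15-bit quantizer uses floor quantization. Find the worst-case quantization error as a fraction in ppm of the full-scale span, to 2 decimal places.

30.52 ppm

Truncating → worst-case error = 1 LSB = V_FS/2^15, so 1e+06/32768 = 30.5176 ppm of full scale.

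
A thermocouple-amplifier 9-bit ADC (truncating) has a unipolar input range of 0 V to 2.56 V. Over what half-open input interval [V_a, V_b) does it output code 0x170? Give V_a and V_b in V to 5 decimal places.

[1.84000 V, 1.84500 V)

LSB = 2.56/2^9 = 5.000 mV.
Code 0x170 = 368 decimal.
V_a = V_low + 368·LSB = 1.84 V; V_b = V_low + 369·LSB = 1.845 V.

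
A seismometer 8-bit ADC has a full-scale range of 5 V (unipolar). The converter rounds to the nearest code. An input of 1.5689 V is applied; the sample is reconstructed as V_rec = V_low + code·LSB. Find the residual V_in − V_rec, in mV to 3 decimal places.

6.400 mV

Step size: 5 V ÷ 2^8 = 19.531 mV.
Scaled input = 80.3277 LSBs, so code = 80.
Reconstructed: 1.5625 V.
Error = 1.5689 − 1.5625 = 0.0064 V = 6.400 mV.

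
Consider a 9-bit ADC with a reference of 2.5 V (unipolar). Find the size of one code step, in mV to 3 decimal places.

Full-scale span = 2.5 V.
LSB = 2.5 / 2^9 = 2.5 / 512 = 0.00488281 V = 4.883 mV.

4.883 mV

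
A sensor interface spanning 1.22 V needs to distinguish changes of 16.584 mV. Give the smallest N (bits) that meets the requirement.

Number of steps required ≥ 1.22 V / 16.584 mV = 73.56.
Need 2^N ≥ 73.56; 2^6 = 64, 2^7 = 128.
Minimum N = 7.

7 bits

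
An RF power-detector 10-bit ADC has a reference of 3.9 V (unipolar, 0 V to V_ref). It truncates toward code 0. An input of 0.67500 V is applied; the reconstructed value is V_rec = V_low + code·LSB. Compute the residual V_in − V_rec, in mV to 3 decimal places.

Step size: 3.9 V ÷ 2^10 = 3.809 mV.
Scaled input = 177.2308 LSBs, so code = 177.
Code 177 maps back to 0 + 177×0.00380859 V = 0.67412109 V.
V_in − V_rec = 0.000878906 V = 0.879 mV.

0.879 mV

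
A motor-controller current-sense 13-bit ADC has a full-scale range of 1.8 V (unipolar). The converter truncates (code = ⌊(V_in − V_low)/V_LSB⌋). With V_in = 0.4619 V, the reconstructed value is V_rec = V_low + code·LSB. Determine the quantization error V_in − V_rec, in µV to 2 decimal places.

Step size: 1.8 V ÷ 2^13 = 219.73 µV.
(V_in − V_low)/LSB = (0.4619 − 0)/0.000219727 = 2102.1582 → code 2102 (floor).
Code 2102 maps back to 0 + 2102×0.000219727 V = 0.46186523 V.
V_in − V_rec = 3.47656e-05 V = 34.77 µV.

34.77 µV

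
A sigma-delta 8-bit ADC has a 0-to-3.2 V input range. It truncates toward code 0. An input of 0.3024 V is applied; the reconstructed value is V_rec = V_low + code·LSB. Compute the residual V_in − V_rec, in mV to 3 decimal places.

LSB = 3.2/2^8 = 12.500 mV.
(0.3024 − 0)/0.0125 = 24.1920; ⌊·⌋ gives code 24.
Code 24 maps back to 0 + 24×0.0125 V = 0.3 V.
Difference: 0.0024 V → 2.400 mV.

2.400 mV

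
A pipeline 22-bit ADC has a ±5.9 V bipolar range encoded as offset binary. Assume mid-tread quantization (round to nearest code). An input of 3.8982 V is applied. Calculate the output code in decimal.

code 3482765

Full-scale span = 11.8 V; LSB = 11.8/2^22 = 2.81 µV.
(V_in − V_low)/LSB = (3.8982 − (−5.9)) / 2.81334e-06 = 3482765.208.
So the output code is 3482765.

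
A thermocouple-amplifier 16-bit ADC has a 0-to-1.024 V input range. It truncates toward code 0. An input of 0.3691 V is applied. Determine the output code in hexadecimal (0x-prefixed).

With 65536 levels over 1.024 V, one step is 15.62 µV.
Input sits at 23622.400 steps above V_low.
So the output code is 23622.
In hexadecimal (0x-prefixed): 0x5C46.

code 0x5C46 (decimal 23622)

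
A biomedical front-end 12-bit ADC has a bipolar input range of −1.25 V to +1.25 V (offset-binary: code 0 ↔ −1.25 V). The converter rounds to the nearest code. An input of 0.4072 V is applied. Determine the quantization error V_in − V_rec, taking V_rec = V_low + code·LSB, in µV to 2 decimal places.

95.51 µV

One LSB is 2.5 V / 4096 = 0.610 mV.
(0.4072 − (−1.25))/0.000610352 = 2715.1565; round gives code 2715.
V_rec = (−1.25) + 2715·0.000610352 = 0.40710449 V.
V_in − V_rec = 9.55078e-05 V = 95.51 µV.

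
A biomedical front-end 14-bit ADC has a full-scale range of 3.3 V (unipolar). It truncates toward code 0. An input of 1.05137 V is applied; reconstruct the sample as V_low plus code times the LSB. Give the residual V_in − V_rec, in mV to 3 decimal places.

0.180 mV

One LSB is 3.3 V / 16384 = 201.42 µV.
(V_in − V_low)/LSB = (1.05137 − 0)/0.000201416 = 5219.8928 → code 5219 (floor).
Reconstructed: 1.0511902 V.
Error = 1.05137 − 1.0511902 = 0.000179814 V = 0.180 mV.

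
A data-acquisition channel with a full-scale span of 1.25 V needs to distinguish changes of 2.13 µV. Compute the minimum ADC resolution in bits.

20 bits

Number of steps required ≥ 1.25 V / 2.13 µV = 586854.46.
Need 2^N ≥ 586854.46; 2^19 = 524288, 2^20 = 1048576.
Minimum N = 20.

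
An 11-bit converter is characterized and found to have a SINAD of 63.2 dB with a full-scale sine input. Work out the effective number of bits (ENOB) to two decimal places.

10.21 bits

ENOB = (SINAD − 1.76) / 6.02 = (63.2 − 1.76)/6.02 = 10.206.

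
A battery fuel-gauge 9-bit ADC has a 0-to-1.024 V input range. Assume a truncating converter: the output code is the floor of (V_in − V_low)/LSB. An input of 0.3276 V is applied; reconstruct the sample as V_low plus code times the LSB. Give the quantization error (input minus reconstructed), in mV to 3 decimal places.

1.600 mV

LSB = 1.024/2^9 = 2.000 mV.
(V_in − V_low)/LSB = (0.3276 − 0)/0.002 = 163.8000 → code 163 (floor).
Reconstructed: 0.326 V.
V_in − V_rec = 0.0016 V = 1.600 mV.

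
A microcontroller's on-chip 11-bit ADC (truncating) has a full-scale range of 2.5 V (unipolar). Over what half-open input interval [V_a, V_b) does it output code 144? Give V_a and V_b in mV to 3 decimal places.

LSB = 2.5/2^11 = 1.221 mV.
V_a = V_low + 144·LSB = 0.175781 V; V_b = V_low + 145·LSB = 0.177002 V.

[175.781 mV, 177.002 mV)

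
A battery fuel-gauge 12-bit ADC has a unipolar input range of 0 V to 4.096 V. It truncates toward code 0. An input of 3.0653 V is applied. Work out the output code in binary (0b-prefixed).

With 4096 levels over 4.096 V, one step is 1.000 mV.
(3.0653 − 0) / 0.001 = 3065.300 LSBs.
So the output code is 3065.
In binary (0b-prefixed): 0b101111111001.

code 0b101111111001 (decimal 3065)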